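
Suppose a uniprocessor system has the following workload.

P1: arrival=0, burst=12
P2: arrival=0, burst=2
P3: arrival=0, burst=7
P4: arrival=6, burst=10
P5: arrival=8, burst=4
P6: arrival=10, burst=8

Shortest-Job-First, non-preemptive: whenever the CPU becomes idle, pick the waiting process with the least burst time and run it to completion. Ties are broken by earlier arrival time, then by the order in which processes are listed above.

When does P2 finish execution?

Schedule: | P2 0-2 | P3 2-9 | P5 9-13 | P6 13-21 | P4 21-31 | P1 31-43 |
Completion: P1=43  P2=2  P3=9  P4=31  P5=13  P6=21
Turnaround (C−A): P1=43  P2=2  P3=9  P4=25  P5=5  P6=11

2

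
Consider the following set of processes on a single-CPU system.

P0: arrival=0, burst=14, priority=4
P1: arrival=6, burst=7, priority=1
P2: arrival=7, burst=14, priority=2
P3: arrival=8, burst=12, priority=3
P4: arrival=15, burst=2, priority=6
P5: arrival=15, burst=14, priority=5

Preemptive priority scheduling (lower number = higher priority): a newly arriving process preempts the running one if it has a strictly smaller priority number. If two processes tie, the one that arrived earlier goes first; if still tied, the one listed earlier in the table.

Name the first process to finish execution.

P1

Gantt: | P0 0-6 | P1 6-13 | P2 13-27 | P3 27-39 | P0 39-47 | P5 47-61 | P4 61-63 |
Completion: P0=47  P1=13  P2=27  P3=39  P4=63  P5=61
Finish order: P1 → P2 → P3 → P0 → P5 → P4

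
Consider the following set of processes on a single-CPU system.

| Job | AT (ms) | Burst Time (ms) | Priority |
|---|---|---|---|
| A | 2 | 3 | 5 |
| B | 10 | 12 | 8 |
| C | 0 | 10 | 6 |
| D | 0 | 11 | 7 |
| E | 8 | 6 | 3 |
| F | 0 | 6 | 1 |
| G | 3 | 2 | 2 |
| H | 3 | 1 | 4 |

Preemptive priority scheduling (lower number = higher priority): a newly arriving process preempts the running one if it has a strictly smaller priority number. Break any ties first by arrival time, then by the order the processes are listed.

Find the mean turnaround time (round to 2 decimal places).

19.13

Schedule: | F 0-6 | G 6-8 | E 8-14 | H 14-15 | A 15-18 | C 18-28 | D 28-39 | B 39-51 |
Completion: A=18  B=51  C=28  D=39  E=14  F=6  G=8  H=15
Turnaround (C−A): A=16  B=41  C=28  D=39  E=6  F=6  G=5  H=12
Turnaround times: A=16, B=41, C=28, D=39, E=6, F=6, G=5, H=12
Average turnaround = (16+41+28+39+6+6+5+12) / 8 = 153/8 = 19.13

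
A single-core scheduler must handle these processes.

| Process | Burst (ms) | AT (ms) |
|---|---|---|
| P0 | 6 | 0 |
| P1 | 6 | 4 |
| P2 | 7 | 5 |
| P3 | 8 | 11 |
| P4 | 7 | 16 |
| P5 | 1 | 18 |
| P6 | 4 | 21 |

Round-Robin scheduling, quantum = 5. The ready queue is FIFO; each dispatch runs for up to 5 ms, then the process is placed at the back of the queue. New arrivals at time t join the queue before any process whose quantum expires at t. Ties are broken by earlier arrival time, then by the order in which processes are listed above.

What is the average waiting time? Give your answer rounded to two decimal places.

Schedule: | P0 0-5 | P1 5-10 | P2 10-15 | P0 15-16 | P1 16-17 | P3 17-22 | P2 22-24 | P4 24-29 | P5 29-30 | P6 30-34 | P3 34-37 | P4 37-39 |
Completion: P0=16  P1=17  P2=24  P3=37  P4=39  P5=30  P6=34
Waiting times: P0=10, P1=7, P2=12, P3=18, P4=16, P5=11, P6=9
Average waiting = (10+7+12+18+16+11+9) / 7 = 83/7 = 11.86

11.86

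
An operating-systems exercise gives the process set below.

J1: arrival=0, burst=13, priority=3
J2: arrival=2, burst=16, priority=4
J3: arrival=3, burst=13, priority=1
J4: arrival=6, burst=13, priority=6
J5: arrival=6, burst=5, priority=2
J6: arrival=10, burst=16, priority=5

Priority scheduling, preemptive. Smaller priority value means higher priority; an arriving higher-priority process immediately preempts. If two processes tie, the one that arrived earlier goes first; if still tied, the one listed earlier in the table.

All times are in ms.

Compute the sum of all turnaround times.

Timeline: | J1 0-3 | J3 3-16 | J5 16-21 | J1 21-31 | J2 31-47 | J6 47-63 | J4 63-76 |
Completion: J1=31  J2=47  J3=16  J4=76  J5=21  J6=63
Turnaround (C−A): J1=31  J2=45  J3=13  J4=70  J5=15  J6=53
Turnaround = completion − arrival: J1=31, J2=45, J3=13, J4=70, J5=15, J6=53
Total turnaround = 31 + 45 + 13 + 70 + 15 + 53 = 227

227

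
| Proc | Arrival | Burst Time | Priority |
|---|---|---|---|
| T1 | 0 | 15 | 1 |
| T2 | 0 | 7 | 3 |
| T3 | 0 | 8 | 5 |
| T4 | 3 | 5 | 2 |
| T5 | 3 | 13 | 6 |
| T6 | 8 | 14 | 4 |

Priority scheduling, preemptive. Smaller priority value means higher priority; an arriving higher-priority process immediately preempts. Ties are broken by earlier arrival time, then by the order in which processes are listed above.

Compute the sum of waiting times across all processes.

Timeline: | T1 0-15 | T4 15-20 | T2 20-27 | T6 27-41 | T3 41-49 | T5 49-62 |
Completion: T1=15  T2=27  T3=49  T4=20  T5=62  T6=41
Turnaround (C−A): T1=15  T2=27  T3=49  T4=17  T5=59  T6=33
Waiting = turnaround − burst: T1=0, T2=20, T3=41, T4=12, T5=46, T6=19
Total waiting = 0 + 20 + 41 + 12 + 46 + 19 = 138

138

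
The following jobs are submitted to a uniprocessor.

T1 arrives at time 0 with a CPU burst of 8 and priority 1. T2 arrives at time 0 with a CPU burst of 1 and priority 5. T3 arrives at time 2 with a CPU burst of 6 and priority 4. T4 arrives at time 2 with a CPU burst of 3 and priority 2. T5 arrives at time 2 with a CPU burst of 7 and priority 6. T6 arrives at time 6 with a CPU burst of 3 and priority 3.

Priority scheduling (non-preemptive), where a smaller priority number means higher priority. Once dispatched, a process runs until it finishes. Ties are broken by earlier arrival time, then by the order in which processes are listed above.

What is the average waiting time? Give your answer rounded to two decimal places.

Timeline: | T1 0-8 | T4 8-11 | T6 11-14 | T3 14-20 | T2 20-21 | T5 21-28 |
Completion: T1=8  T2=21  T3=20  T4=11  T5=28  T6=14
Waiting times: T1=0, T2=20, T3=12, T4=6, T5=19, T6=5
Average waiting = (0+20+12+6+19+5) / 6 = 62/6 = 10.33

10.33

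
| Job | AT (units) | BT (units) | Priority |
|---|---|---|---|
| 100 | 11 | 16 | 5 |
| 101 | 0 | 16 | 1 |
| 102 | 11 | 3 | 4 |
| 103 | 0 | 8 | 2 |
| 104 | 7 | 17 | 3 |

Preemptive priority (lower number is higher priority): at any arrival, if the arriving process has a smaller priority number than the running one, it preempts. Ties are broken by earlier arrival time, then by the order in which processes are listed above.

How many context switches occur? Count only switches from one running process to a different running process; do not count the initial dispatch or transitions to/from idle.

Gantt: | 101 0-16 | 103 16-24 | 104 24-41 | 102 41-44 | 100 44-60 |
Completion: 100=60  101=16  102=44  103=24  104=41

4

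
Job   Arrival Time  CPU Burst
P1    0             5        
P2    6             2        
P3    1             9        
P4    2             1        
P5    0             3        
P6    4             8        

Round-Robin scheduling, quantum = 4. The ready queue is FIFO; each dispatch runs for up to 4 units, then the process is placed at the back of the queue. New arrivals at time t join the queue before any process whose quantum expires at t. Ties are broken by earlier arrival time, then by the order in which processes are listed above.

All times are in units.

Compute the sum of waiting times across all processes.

Timeline: | P1 0-4 | P5 4-7 | P3 7-11 | P4 11-12 | P6 12-16 | P1 16-17 | P2 17-19 | P3 19-23 | P6 23-27 | P3 27-28 |
Completion: P1=17  P2=19  P3=28  P4=12  P5=7  P6=27
Turnaround (C−A): P1=17  P2=13  P3=27  P4=10  P5=7  P6=23
Waiting = turnaround − burst: P1=12, P2=11, P3=18, P4=9, P5=4, P6=15
Total waiting = 12 + 11 + 18 + 9 + 4 + 15 = 69

69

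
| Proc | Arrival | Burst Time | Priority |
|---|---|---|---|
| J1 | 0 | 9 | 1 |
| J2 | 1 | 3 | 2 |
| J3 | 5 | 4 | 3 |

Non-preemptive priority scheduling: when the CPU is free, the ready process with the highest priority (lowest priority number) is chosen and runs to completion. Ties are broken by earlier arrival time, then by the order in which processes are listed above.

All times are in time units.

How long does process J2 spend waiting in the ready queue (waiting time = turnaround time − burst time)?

8

Gantt: | J1 0-9 | J2 9-12 | J3 12-16 |
Completion: J1=9  J2=12  J3=16
Waiting(J2) = turnaround − burst = 11 − 3 = 8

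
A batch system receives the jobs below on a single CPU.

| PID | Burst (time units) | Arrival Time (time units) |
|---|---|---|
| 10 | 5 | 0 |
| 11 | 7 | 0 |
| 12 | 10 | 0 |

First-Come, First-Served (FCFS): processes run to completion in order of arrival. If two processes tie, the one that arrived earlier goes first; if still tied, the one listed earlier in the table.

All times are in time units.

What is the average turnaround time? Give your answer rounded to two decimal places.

Timeline: | 10 0-5 | 11 5-12 | 12 12-22 |
Completion: 10=5  11=12  12=22
Turnaround (C−A): 10=5  11=12  12=22
Turnaround times: 10=5, 11=12, 12=22
Average turnaround = (5+12+22) / 3 = 39/3 = 13.00

13.00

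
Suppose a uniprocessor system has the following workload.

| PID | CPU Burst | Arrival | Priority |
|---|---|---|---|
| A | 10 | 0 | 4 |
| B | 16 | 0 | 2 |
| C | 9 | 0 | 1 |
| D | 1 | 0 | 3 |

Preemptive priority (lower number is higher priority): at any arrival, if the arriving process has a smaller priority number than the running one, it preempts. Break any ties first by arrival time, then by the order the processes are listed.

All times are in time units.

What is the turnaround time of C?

Timeline: | C 0-9 | B 9-25 | D 25-26 | A 26-36 |
Completion: A=36  B=25  C=9  D=26
Turnaround(C) = completion − arrival = 9 − 0 = 9

9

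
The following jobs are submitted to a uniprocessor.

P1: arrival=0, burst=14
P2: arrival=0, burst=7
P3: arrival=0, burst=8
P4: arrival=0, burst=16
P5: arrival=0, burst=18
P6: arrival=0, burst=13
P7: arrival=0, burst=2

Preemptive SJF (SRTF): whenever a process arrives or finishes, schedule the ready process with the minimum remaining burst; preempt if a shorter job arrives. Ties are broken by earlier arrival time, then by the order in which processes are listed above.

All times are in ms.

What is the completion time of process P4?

60

Schedule: | P7 0-2 | P2 2-9 | P3 9-17 | P6 17-30 | P1 30-44 | P4 44-60 | P5 60-78 |
Completion: P1=44  P2=9  P3=17  P4=60  P5=78  P6=30  P7=2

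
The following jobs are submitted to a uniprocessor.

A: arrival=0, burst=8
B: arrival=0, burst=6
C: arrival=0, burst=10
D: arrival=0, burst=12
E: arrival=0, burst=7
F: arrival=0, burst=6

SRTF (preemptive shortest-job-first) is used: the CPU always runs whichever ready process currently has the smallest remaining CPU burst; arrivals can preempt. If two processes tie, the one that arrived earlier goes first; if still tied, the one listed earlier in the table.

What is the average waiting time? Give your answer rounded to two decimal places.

16.83

Timeline: | B 0-6 | F 6-12 | E 12-19 | A 19-27 | C 27-37 | D 37-49 |
Completion: A=27  B=6  C=37  D=49  E=19  F=12
Turnaround (C−A): A=27  B=6  C=37  D=49  E=19  F=12
Waiting times: A=19, B=0, C=27, D=37, E=12, F=6
Average waiting = (19+0+27+37+12+6) / 6 = 101/6 = 16.83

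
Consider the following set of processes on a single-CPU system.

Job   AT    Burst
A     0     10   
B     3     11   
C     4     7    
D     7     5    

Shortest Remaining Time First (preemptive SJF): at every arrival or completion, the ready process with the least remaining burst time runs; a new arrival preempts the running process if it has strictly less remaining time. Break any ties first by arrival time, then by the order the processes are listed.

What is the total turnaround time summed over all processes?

Schedule: | A 0-10 | D 10-15 | C 15-22 | B 22-33 |
Completion: A=10  B=33  C=22  D=15
Turnaround (C−A): A=10  B=30  C=18  D=8
Turnaround = completion − arrival: A=10, B=30, C=18, D=8
Total turnaround = 10 + 30 + 18 + 8 = 66

66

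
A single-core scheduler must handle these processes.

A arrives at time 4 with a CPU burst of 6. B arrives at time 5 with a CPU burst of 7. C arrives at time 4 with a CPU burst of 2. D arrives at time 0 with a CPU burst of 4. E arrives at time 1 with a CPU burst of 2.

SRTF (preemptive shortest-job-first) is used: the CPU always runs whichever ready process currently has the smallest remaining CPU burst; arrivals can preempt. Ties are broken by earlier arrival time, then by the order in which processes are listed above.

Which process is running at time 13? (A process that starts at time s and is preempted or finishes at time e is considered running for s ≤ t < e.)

Timeline: | D 0-1 | E 1-3 | D 3-6 | C 6-8 | A 8-14 | B 14-21 |
Completion: A=14  B=21  C=8  D=6  E=3

A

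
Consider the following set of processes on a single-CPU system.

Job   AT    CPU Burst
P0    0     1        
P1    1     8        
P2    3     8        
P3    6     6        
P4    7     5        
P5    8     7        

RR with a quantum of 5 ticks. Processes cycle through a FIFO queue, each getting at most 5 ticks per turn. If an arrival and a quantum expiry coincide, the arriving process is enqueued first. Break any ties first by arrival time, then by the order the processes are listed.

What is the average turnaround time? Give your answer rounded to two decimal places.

19.83

Schedule: | P0 0-1 | P1 1-6 | P2 6-11 | P3 11-16 | P1 16-19 | P4 19-24 | P5 24-29 | P2 29-32 | P3 32-33 | P5 33-35 |
Completion: P0=1  P1=19  P2=32  P3=33  P4=24  P5=35
Turnaround (C−A): P0=1  P1=18  P2=29  P3=27  P4=17  P5=27
Turnaround times: P0=1, P1=18, P2=29, P3=27, P4=17, P5=27
Average turnaround = (1+18+29+27+17+27) / 6 = 119/6 = 19.83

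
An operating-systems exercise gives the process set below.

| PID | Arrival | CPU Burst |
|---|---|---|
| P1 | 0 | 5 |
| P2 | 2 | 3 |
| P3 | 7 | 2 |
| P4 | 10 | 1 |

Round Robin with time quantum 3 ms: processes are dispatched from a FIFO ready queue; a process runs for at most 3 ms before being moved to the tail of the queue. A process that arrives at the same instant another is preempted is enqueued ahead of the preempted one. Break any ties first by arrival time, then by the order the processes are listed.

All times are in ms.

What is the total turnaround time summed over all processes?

Gantt: | P1 0-3 | P2 3-6 | P1 6-8 | P3 8-10 | P4 10-11 |
Completion: P1=8  P2=6  P3=10  P4=11
Turnaround = completion − arrival: P1=8, P2=4, P3=3, P4=1
Total turnaround = 8 + 4 + 3 + 1 = 16

16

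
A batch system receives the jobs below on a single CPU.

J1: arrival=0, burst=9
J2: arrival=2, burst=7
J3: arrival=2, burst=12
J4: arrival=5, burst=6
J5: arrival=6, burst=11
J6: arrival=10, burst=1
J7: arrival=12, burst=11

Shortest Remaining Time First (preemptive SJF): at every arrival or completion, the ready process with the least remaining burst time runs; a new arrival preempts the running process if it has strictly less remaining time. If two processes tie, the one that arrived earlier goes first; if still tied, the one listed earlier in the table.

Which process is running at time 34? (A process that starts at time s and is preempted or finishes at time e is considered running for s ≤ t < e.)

Gantt: | J1 0-9 | J4 9-10 | J6 10-11 | J4 11-16 | J2 16-23 | J5 23-34 | J7 34-45 | J3 45-57 |
Completion: J1=9  J2=23  J3=57  J4=16  J5=34  J6=11  J7=45
Turnaround (C−A): J1=9  J2=21  J3=55  J4=11  J5=28  J6=1  J7=33

J7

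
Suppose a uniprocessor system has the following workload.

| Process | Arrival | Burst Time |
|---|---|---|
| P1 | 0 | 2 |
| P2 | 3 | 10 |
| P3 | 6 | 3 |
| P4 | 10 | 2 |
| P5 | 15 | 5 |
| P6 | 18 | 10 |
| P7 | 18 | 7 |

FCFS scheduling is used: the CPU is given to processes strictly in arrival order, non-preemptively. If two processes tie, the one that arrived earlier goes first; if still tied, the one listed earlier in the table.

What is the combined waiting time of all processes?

Gantt: | P1 0-2 | idle 2-3 | P2 3-13 | P3 13-16 | P4 16-18 | P5 18-23 | P6 23-33 | P7 33-40 |
Completion: P1=2  P2=13  P3=16  P4=18  P5=23  P6=33  P7=40
Waiting = turnaround − burst: P1=0, P2=0, P3=7, P4=6, P5=3, P6=5, P7=15
Total waiting = 0 + 0 + 7 + 6 + 3 + 5 + 15 = 36

36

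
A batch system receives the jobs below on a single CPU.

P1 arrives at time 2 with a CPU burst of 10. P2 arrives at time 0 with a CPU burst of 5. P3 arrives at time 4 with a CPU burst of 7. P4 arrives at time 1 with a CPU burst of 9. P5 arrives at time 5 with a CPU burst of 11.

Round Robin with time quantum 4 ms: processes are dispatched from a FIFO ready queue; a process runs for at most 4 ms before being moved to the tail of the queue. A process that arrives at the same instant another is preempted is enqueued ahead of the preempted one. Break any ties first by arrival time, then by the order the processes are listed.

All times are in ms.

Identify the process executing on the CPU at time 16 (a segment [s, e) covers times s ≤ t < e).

Gantt: | P2 0-4 | P4 4-8 | P1 8-12 | P3 12-16 | P2 16-17 | P5 17-21 | P4 21-25 | P1 25-29 | P3 29-32 | P5 32-36 | P4 36-37 | P1 37-39 | P5 39-42 |
Completion: P1=39  P2=17  P3=32  P4=37  P5=42
Turnaround (C−A): P1=37  P2=17  P3=28  P4=36  P5=37

P2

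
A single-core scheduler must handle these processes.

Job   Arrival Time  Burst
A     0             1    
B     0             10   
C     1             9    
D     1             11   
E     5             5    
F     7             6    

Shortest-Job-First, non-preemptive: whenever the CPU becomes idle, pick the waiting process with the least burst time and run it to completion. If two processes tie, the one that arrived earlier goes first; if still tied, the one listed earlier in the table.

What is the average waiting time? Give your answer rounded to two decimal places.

Schedule: | A 0-1 | C 1-10 | E 10-15 | F 15-21 | B 21-31 | D 31-42 |
Completion: A=1  B=31  C=10  D=42  E=15  F=21
Turnaround (C−A): A=1  B=31  C=9  D=41  E=10  F=14
Waiting times: A=0, B=21, C=0, D=30, E=5, F=8
Average waiting = (0+21+0+30+5+8) / 6 = 64/6 = 10.67

10.67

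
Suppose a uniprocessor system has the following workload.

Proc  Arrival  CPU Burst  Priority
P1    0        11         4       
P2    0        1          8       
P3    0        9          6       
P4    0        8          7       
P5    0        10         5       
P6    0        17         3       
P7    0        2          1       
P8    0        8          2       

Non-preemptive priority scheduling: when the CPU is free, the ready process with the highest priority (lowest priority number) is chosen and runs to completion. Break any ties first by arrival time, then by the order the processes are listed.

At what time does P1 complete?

38

Gantt: | P7 0-2 | P8 2-10 | P6 10-27 | P1 27-38 | P5 38-48 | P3 48-57 | P4 57-65 | P2 65-66 |
Completion: P1=38  P2=66  P3=57  P4=65  P5=48  P6=27  P7=2  P8=10
Turnaround (C−A): P1=38  P2=66  P3=57  P4=65  P5=48  P6=27  P7=2  P8=10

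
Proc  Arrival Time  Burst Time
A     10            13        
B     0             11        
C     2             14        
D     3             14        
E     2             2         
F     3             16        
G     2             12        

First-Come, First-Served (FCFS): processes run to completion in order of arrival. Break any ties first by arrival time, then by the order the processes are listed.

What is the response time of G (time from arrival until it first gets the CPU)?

Schedule: | B 0-11 | C 11-25 | E 25-27 | G 27-39 | D 39-53 | F 53-69 | A 69-82 |
Completion: A=82  B=11  C=25  D=53  E=27  F=69  G=39
Response(G) = first start − arrival = 27 − 2 = 25

25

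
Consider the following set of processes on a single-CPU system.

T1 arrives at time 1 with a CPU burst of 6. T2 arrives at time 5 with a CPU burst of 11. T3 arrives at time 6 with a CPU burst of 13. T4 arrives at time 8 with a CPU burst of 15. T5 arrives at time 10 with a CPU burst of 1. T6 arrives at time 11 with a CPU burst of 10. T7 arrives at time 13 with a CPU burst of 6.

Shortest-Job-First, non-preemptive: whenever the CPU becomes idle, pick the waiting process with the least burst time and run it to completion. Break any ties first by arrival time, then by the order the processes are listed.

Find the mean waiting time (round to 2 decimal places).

14.14

Schedule: | idle 0-1 | T1 1-7 | T2 7-18 | T5 18-19 | T7 19-25 | T6 25-35 | T3 35-48 | T4 48-63 |
Completion: T1=7  T2=18  T3=48  T4=63  T5=19  T6=35  T7=25
Turnaround (C−A): T1=6  T2=13  T3=42  T4=55  T5=9  T6=24  T7=12
Waiting times: T1=0, T2=2, T3=29, T4=40, T5=8, T6=14, T7=6
Average waiting = (0+2+29+40+8+14+6) / 7 = 99/7 = 14.14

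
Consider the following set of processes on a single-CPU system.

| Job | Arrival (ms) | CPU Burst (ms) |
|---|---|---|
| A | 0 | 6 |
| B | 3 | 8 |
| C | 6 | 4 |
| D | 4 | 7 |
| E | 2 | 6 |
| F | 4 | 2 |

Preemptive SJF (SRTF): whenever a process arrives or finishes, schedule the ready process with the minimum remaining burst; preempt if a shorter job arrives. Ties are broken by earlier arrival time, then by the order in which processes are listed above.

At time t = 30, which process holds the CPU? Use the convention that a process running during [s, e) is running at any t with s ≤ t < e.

B

Timeline: | A 0-6 | F 6-8 | C 8-12 | E 12-18 | D 18-25 | B 25-33 |
Completion: A=6  B=33  C=12  D=25  E=18  F=8
Turnaround (C−A): A=6  B=30  C=6  D=21  E=16  F=4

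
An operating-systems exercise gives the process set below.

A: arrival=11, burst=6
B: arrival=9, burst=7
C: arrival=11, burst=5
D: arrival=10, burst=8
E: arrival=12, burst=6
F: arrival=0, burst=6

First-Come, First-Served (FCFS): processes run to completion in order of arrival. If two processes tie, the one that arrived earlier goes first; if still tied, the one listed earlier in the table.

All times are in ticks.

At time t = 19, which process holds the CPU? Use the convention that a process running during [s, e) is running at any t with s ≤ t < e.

D

Timeline: | F 0-6 | idle 6-9 | B 9-16 | D 16-24 | A 24-30 | C 30-35 | E 35-41 |
Completion: A=30  B=16  C=35  D=24  E=41  F=6
Turnaround (C−A): A=19  B=7  C=24  D=14  E=29  F=6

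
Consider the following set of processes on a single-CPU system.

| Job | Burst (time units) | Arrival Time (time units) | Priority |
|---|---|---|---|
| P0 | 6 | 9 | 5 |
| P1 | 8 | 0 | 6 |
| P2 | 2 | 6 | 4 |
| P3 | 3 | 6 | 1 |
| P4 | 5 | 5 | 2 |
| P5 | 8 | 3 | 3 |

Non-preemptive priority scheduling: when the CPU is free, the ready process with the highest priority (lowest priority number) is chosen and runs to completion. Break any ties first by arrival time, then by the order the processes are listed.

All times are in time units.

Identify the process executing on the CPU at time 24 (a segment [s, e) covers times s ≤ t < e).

P2

Gantt: | P1 0-8 | P3 8-11 | P4 11-16 | P5 16-24 | P2 24-26 | P0 26-32 |
Completion: P0=32  P1=8  P2=26  P3=11  P4=16  P5=24
Turnaround (C−A): P0=23  P1=8  P2=20  P3=5  P4=11  P5=21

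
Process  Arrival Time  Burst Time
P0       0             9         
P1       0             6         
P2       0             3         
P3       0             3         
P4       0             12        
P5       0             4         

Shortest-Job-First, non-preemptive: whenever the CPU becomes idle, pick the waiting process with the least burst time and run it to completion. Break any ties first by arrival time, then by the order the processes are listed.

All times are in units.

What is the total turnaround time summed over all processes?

Gantt: | P2 0-3 | P3 3-6 | P5 6-10 | P1 10-16 | P0 16-25 | P4 25-37 |
Completion: P0=25  P1=16  P2=3  P3=6  P4=37  P5=10
Turnaround (C−A): P0=25  P1=16  P2=3  P3=6  P4=37  P5=10
Turnaround = completion − arrival: P0=25, P1=16, P2=3, P3=6, P4=37, P5=10
Total turnaround = 25 + 16 + 3 + 6 + 37 + 10 = 97

97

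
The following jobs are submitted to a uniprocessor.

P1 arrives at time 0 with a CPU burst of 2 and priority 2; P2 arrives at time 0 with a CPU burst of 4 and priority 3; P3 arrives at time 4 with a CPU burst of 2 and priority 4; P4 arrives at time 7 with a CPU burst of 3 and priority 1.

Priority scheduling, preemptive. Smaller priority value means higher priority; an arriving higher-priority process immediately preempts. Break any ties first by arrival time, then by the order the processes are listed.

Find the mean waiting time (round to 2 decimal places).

Gantt: | P1 0-2 | P2 2-6 | P3 6-7 | P4 7-10 | P3 10-11 |
Completion: P1=2  P2=6  P3=11  P4=10
Turnaround (C−A): P1=2  P2=6  P3=7  P4=3
Waiting times: P1=0, P2=2, P3=5, P4=0
Average waiting = (0+2+5+0) / 4 = 7/4 = 1.75

1.75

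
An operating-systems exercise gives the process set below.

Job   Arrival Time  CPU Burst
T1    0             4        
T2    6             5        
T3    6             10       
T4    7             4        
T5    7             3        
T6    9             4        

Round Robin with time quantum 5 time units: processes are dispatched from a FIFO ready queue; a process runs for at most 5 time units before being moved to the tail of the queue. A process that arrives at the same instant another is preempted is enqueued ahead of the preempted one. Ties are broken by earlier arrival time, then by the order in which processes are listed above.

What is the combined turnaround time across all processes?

Schedule: | T1 0-4 | idle 4-6 | T2 6-11 | T3 11-16 | T4 16-20 | T5 20-23 | T6 23-27 | T3 27-32 |
Completion: T1=4  T2=11  T3=32  T4=20  T5=23  T6=27
Turnaround = completion − arrival: T1=4, T2=5, T3=26, T4=13, T5=16, T6=18
Total turnaround = 4 + 5 + 26 + 13 + 16 + 18 = 82

82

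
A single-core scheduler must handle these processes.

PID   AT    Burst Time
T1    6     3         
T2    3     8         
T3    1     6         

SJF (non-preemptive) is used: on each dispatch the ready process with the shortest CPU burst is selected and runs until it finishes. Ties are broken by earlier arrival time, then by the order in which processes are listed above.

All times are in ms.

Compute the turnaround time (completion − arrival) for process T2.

Schedule: | idle 0-1 | T3 1-7 | T1 7-10 | T2 10-18 |
Completion: T1=10  T2=18  T3=7
Turnaround (C−A): T1=4  T2=15  T3=6
Turnaround(T2) = completion − arrival = 18 − 3 = 15

15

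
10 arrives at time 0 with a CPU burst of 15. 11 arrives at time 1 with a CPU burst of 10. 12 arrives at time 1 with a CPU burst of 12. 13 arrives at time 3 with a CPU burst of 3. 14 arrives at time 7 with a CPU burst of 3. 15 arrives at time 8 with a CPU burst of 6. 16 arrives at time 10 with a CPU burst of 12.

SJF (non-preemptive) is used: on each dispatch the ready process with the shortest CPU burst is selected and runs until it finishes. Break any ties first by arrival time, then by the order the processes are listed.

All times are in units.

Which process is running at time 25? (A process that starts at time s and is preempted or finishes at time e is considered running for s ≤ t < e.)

Timeline: | 10 0-15 | 13 15-18 | 14 18-21 | 15 21-27 | 11 27-37 | 12 37-49 | 16 49-61 |
Completion: 10=15  11=37  12=49  13=18  14=21  15=27  16=61

15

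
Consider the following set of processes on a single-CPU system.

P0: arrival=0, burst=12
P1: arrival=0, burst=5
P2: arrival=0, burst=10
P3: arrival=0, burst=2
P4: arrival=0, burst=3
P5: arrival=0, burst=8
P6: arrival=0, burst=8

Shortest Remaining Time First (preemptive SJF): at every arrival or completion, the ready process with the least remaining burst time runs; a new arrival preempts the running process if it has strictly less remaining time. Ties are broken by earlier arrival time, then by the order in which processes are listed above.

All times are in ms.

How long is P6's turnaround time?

26

Schedule: | P3 0-2 | P4 2-5 | P1 5-10 | P5 10-18 | P6 18-26 | P2 26-36 | P0 36-48 |
Completion: P0=48  P1=10  P2=36  P3=2  P4=5  P5=18  P6=26
Turnaround(P6) = completion − arrival = 26 − 0 = 26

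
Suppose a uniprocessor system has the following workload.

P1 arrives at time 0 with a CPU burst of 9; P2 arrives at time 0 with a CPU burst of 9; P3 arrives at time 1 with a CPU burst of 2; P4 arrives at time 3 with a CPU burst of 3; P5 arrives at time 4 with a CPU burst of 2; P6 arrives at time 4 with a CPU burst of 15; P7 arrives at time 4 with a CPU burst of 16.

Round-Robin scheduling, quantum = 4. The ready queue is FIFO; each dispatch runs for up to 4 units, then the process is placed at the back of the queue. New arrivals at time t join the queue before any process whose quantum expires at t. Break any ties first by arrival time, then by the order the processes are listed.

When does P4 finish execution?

13

Timeline: | P1 0-4 | P2 4-8 | P3 8-10 | P4 10-13 | P5 13-15 | P6 15-19 | P7 19-23 | P1 23-27 | P2 27-31 | P6 31-35 | P7 35-39 | P1 39-40 | P2 40-41 | P6 41-45 | P7 45-49 | P6 49-52 | P7 52-56 |
Completion: P1=40  P2=41  P3=10  P4=13  P5=15  P6=52  P7=56
Turnaround (C−A): P1=40  P2=41  P3=9  P4=10  P5=11  P6=48  P7=52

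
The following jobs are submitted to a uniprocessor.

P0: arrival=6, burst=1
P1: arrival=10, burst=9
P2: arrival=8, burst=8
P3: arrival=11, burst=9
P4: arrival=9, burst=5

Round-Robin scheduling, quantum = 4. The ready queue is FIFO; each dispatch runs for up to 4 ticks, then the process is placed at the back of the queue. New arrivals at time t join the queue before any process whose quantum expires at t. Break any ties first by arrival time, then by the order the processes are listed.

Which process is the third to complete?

Gantt: | idle 0-6 | P0 6-7 | idle 7-8 | P2 8-12 | P4 12-16 | P1 16-20 | P3 20-24 | P2 24-28 | P4 28-29 | P1 29-33 | P3 33-37 | P1 37-38 | P3 38-39 |
Completion: P0=7  P1=38  P2=28  P3=39  P4=29
Turnaround (C−A): P0=1  P1=28  P2=20  P3=28  P4=20
Finish order: P0 → P2 → P4 → P1 → P3

P4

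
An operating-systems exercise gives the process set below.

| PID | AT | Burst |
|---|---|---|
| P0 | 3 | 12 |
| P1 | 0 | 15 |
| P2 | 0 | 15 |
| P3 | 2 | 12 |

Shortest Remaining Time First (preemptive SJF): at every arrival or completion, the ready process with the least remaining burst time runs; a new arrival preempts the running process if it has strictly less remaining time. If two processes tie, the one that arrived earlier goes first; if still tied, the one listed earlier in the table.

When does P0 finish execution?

26

Gantt: | P1 0-2 | P3 2-14 | P0 14-26 | P1 26-39 | P2 39-54 |
Completion: P0=26  P1=39  P2=54  P3=14
Turnaround (C−A): P0=23  P1=39  P2=54  P3=12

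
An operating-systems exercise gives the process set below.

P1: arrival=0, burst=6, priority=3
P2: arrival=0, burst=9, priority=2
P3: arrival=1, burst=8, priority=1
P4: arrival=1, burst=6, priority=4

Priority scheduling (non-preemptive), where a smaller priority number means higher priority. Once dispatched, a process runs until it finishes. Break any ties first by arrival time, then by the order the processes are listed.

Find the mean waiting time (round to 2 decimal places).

11.75

Timeline: | P2 0-9 | P3 9-17 | P1 17-23 | P4 23-29 |
Completion: P1=23  P2=9  P3=17  P4=29
Waiting times: P1=17, P2=0, P3=8, P4=22
Average waiting = (17+0+8+22) / 4 = 47/4 = 11.75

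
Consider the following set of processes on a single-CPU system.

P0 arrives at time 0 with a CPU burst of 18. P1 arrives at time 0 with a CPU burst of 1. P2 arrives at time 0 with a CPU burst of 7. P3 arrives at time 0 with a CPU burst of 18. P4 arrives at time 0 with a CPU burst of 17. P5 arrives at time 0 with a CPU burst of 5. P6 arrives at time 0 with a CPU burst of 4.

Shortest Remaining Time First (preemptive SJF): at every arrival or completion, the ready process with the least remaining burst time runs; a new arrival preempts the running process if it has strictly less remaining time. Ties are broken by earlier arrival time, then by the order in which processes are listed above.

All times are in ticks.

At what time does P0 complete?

Gantt: | P1 0-1 | P6 1-5 | P5 5-10 | P2 10-17 | P4 17-34 | P0 34-52 | P3 52-70 |
Completion: P0=52  P1=1  P2=17  P3=70  P4=34  P5=10  P6=5
Turnaround (C−A): P0=52  P1=1  P2=17  P3=70  P4=34  P5=10  P6=5

52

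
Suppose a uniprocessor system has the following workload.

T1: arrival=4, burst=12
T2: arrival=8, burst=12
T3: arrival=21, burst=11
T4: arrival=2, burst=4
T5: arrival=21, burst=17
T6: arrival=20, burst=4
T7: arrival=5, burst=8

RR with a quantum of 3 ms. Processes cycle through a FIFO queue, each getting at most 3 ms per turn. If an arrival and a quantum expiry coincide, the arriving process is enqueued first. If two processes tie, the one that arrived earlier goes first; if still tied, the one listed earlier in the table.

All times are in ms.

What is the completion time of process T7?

Gantt: | idle 0-2 | T4 2-5 | T1 5-8 | T7 8-11 | T4 11-12 | T2 12-15 | T1 15-18 | T7 18-21 | T2 21-24 | T1 24-27 | T6 27-30 | T3 30-33 | T5 33-36 | T7 36-38 | T2 38-41 | T1 41-44 | T6 44-45 | T3 45-48 | T5 48-51 | T2 51-54 | T3 54-57 | T5 57-60 | T3 60-62 | T5 62-70 |
Completion: T1=44  T2=54  T3=62  T4=12  T5=70  T6=45  T7=38

38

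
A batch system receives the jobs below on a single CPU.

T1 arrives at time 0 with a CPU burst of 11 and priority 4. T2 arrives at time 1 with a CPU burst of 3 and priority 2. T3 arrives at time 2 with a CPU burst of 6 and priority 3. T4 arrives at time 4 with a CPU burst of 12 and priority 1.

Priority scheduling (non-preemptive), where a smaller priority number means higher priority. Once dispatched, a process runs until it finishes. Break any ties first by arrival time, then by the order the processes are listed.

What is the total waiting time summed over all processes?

Gantt: | T1 0-11 | T4 11-23 | T2 23-26 | T3 26-32 |
Completion: T1=11  T2=26  T3=32  T4=23
Turnaround (C−A): T1=11  T2=25  T3=30  T4=19
Waiting = turnaround − burst: T1=0, T2=22, T3=24, T4=7
Total waiting = 0 + 22 + 24 + 7 = 53

53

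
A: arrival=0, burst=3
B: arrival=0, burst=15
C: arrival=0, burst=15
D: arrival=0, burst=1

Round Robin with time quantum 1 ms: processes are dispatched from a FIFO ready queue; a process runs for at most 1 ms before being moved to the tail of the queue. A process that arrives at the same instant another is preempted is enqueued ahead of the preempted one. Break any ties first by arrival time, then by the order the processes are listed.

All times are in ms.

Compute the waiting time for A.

5

Schedule: | A 0-1 | B 1-2 | C 2-3 | D 3-4 | A 4-5 | B 5-6 | C 6-7 | A 7-8 | B 8-9 | C 9-10 | B 10-11 | C 11-12 | B 12-13 | C 13-14 | B 14-15 | C 15-16 | B 16-17 | C 17-18 | B 18-19 | C 19-20 | B 20-21 | C 21-22 | B 22-23 | C 23-24 | B 24-25 | C 25-26 | B 26-27 | C 27-28 | B 28-29 | C 29-30 | B 30-31 | C 31-32 | B 32-33 | C 33-34 |
Completion: A=8  B=33  C=34  D=4
Turnaround (C−A): A=8  B=33  C=34  D=4
Waiting(A) = turnaround − burst = 8 − 3 = 5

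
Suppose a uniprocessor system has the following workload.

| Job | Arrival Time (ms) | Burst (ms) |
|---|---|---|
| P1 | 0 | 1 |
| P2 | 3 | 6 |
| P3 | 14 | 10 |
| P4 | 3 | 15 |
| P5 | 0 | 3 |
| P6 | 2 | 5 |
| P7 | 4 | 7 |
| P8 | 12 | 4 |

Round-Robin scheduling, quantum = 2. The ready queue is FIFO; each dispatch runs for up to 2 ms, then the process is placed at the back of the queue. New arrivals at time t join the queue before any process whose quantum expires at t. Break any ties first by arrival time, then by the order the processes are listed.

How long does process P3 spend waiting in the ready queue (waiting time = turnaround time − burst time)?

24

Schedule: | P1 0-1 | P5 1-3 | P6 3-5 | P2 5-7 | P4 7-9 | P5 9-10 | P7 10-12 | P6 12-14 | P2 14-16 | P4 16-18 | P8 18-20 | P7 20-22 | P3 22-24 | P6 24-25 | P2 25-27 | P4 27-29 | P8 29-31 | P7 31-33 | P3 33-35 | P4 35-37 | P7 37-38 | P3 38-40 | P4 40-42 | P3 42-44 | P4 44-46 | P3 46-48 | P4 48-51 |
Completion: P1=1  P2=27  P3=48  P4=51  P5=10  P6=25  P7=38  P8=31
Turnaround (C−A): P1=1  P2=24  P3=34  P4=48  P5=10  P6=23  P7=34  P8=19
Waiting(P3) = turnaround − burst = 34 − 10 = 24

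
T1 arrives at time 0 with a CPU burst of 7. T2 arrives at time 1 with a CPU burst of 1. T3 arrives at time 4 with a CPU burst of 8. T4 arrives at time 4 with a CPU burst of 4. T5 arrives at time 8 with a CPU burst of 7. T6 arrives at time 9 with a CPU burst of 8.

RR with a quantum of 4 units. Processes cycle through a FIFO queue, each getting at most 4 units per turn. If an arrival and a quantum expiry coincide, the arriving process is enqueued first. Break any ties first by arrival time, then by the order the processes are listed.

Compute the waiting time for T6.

18

Schedule: | T1 0-4 | T2 4-5 | T3 5-9 | T4 9-13 | T1 13-16 | T5 16-20 | T6 20-24 | T3 24-28 | T5 28-31 | T6 31-35 |
Completion: T1=16  T2=5  T3=28  T4=13  T5=31  T6=35
Turnaround (C−A): T1=16  T2=4  T3=24  T4=9  T5=23  T6=26
Waiting(T6) = turnaround − burst = 26 − 8 = 18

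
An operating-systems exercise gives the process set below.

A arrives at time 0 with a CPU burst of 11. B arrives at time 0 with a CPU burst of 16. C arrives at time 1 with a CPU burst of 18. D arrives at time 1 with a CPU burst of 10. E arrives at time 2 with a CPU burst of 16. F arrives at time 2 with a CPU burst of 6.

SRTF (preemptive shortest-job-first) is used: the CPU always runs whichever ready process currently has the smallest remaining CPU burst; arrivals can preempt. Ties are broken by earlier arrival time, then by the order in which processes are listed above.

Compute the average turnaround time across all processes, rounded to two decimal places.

Gantt: | A 0-2 | F 2-8 | A 8-17 | D 17-27 | B 27-43 | E 43-59 | C 59-77 |
Completion: A=17  B=43  C=77  D=27  E=59  F=8
Turnaround times: A=17, B=43, C=76, D=26, E=57, F=6
Average turnaround = (17+43+76+26+57+6) / 6 = 225/6 = 37.50

37.50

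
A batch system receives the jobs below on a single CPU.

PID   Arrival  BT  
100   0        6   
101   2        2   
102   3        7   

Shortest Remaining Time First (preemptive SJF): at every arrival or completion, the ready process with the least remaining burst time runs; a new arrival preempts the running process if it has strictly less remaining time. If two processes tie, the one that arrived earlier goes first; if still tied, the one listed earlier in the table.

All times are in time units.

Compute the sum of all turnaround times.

Gantt: | 100 0-2 | 101 2-4 | 100 4-8 | 102 8-15 |
Completion: 100=8  101=4  102=15
Turnaround = completion − arrival: 100=8, 101=2, 102=12
Total turnaround = 8 + 2 + 12 = 22

22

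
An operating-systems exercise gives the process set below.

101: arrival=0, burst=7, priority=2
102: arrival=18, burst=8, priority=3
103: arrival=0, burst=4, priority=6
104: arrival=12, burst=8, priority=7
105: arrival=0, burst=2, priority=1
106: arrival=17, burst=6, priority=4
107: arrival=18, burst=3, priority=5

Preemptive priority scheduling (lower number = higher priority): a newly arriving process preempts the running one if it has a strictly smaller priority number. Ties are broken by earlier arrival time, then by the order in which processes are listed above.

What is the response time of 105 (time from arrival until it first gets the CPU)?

0

Timeline: | 105 0-2 | 101 2-9 | 103 9-13 | 104 13-17 | 106 17-18 | 102 18-26 | 106 26-31 | 107 31-34 | 104 34-38 |
Completion: 101=9  102=26  103=13  104=38  105=2  106=31  107=34
Response(105) = first start − arrival = 0 − 0 = 0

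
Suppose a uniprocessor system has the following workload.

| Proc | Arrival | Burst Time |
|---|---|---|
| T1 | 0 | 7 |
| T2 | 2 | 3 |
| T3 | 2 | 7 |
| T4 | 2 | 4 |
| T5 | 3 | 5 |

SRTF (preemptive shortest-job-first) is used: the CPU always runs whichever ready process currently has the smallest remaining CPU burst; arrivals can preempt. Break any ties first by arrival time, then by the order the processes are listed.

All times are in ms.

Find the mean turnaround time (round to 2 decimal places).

12.80

Timeline: | T1 0-2 | T2 2-5 | T4 5-9 | T1 9-14 | T5 14-19 | T3 19-26 |
Completion: T1=14  T2=5  T3=26  T4=9  T5=19
Turnaround (C−A): T1=14  T2=3  T3=24  T4=7  T5=16
Turnaround times: T1=14, T2=3, T3=24, T4=7, T5=16
Average turnaround = (14+3+24+7+16) / 5 = 64/5 = 12.80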